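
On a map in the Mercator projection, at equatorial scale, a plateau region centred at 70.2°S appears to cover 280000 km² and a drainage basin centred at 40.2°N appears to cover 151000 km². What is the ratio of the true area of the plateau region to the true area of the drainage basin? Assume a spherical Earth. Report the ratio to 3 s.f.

Mercator's areal exaggeration is sec²φ; hence true area = (apparent area) · cos²φ.
True area of plateau region: 280000 × cos²(70.2°) = 280000 × 0.1147 = 32130 km².
True area of drainage basin: 151000 × cos²(40.2°) = 151000 × 0.5834 = 88090 km².
Ratio = 32130 / 88090 ≈ 0.365.

0.365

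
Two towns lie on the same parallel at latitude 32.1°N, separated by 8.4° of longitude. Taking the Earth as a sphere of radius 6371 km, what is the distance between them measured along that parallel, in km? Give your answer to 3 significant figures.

791 km

Arc length along a parallel = R cos φ · Δλ (with Δλ in radians).
= 6371 × cos 32.1° × (8.4° × π/180) = 6371 × 0.8471 × 0.1466 ≈ 791 km.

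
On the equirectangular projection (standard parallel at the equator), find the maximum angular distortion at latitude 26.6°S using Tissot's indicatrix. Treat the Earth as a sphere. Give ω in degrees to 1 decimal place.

6.4°

For the equirectangular projection with φ₀ = 0 (plate carrée), h = 1 along meridians and k = sec φ along parallels.
At 26.6°: h = 1.000, k = 1.118; principal scales a = 1.118, b = 1.000.
sin(ω/2) = (a − b)/(a + b) = 0.1184/2.118 = 0.05588, so ω = 2 arcsin(0.05588) ≈ 6.4°.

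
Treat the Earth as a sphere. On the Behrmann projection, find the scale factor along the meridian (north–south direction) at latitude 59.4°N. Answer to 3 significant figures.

0.588

Behrmann is a cylindrical equal-area projection with standard parallels at ±30°. A cylindrical equal-area projection with standard parallel φ₀ has meridian scale h = cos φ / cos φ₀ and parallel scale k = cos φ₀ / cos φ (so areas are preserved, h·k = 1).
h = cos 59.4° / cos 30° = 0.5090/0.8660 = 0.5878.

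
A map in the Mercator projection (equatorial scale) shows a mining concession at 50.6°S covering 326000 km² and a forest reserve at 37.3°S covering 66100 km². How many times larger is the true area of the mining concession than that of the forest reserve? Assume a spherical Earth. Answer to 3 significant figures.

Since Mercator area scale is 1/cos²φ, the true area equals the apparent area multiplied by cos²φ.
True area of mining concession: 326000 × cos²(50.6°) = 326000 × 0.4029 = 131300 km².
True area of forest reserve: 66100 × cos²(37.3°) = 66100 × 0.6328 = 41830 km².
Ratio = 131300 / 41830 ≈ 3.14.

3.14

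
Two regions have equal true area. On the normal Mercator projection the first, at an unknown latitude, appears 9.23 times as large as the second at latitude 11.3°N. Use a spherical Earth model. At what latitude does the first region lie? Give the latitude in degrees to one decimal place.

71.2°

On Mercator, (apparent₁)/(apparent₂) = sec²φ₁ / sec²φ₂ when true areas are equal.
cos²φ₂ / cos²φ₁ = 9.23  ⇒  cos φ₁ = cos 11.3° / √9.23 = 0.9806/3.038 = 0.3228.
φ₁ = arccos(0.3228) ≈ 71.2°.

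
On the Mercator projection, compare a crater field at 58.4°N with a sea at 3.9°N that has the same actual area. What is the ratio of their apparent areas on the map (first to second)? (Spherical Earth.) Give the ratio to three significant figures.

Mercator is conformal with k = sec φ, so areal scale = k² = sec²φ.
At 58.4°: sec²(58.4°) = 1/0.5240² = 3.642.
At 3.9°: sec²(3.9°) = 1/0.9977² = 1.005.
Ratio = 3.642/1.005 = cos²(3.9°)/cos²(58.4°) ≈ 3.63.

3.63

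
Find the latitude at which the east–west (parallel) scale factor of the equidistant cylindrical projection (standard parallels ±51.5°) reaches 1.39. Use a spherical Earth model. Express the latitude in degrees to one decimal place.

63.4°

In the equirectangular projection with standard parallel φ₀ = 51.5° (x = Rλ cos φ₀, y = Rφ), meridians are true-scale (h = 1) and the parallel scale is k = cos φ₀ / cos φ.
k = cos φ₀ / cos φ = 1.39  ⇒  cos φ = cos 51.5° / 1.39 = 0.4479.
φ = arccos(0.4479) ≈ 63.4°.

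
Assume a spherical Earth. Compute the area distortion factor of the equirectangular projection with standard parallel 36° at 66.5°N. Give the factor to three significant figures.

2.03

The equidistant cylindrical projection with φ₀ = 36° has h = 1 (meridians true) and k = cos φ₀ / cos φ along parallels.
Areal scale = h·k = 1 × cos φ₀ / cos φ; at 66.5°, h = 1.000, k = 2.029, so h·k = 2.029.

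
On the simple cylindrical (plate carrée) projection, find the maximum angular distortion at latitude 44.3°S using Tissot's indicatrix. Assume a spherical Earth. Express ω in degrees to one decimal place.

19.1°

For the equirectangular projection with φ₀ = 0 (plate carrée), h = 1 along meridians and k = sec φ along parallels.
At 44.3°: h = 1.000, k = 1.397; principal scales a = 1.397, b = 1.000.
sin(ω/2) = (a − b)/(a + b) = 0.3972/2.397 = 0.1657, so ω = 2 arcsin(0.1657) ≈ 19.1°.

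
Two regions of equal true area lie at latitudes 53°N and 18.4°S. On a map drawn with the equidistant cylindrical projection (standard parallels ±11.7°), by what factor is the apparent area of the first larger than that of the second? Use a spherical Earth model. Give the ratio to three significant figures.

The equidistant cylindrical projection with φ₀ = 11.7° has h = 1 (meridians true) and k = cos φ₀ / cos φ along parallels.
Areal scale at 53°: h·k = 1.000 × 1.627 = 1.627.
Areal scale at 18.4°: h·k = 1.000 × 1.032 = 1.032.
Ratio = 1.627/1.032 ≈ 1.58.

1.58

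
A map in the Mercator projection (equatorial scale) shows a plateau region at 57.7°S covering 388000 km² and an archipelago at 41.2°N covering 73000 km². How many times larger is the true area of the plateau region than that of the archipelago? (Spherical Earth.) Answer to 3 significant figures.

2.68

On Mercator the areal scale is sec²φ, so true area = apparent × cos²φ.
True area of plateau region: 388000 × cos²(57.7°) = 388000 × 0.2855 = 110800 km².
True area of archipelago: 73000 × cos²(41.2°) = 73000 × 0.5661 = 41330 km².
Ratio = 110800 / 41330 ≈ 2.68.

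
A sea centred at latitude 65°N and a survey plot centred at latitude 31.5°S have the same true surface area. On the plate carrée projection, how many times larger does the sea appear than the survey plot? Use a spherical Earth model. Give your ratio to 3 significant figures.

2.02

In the plate carrée (x = Rλ, y = Rφ), meridians are true-scale (h = 1) and parallels are stretched by k = sec φ.
Areal scale at 65°: h·k = 1.000 × 2.366 = 2.366.
Areal scale at 31.5°: h·k = 1.000 × 1.173 = 1.173.
Ratio = 2.366/1.173 ≈ 2.02.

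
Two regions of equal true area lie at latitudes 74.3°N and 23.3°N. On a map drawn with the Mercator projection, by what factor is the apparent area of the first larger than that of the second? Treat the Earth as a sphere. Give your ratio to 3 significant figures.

On Mercator, area is exaggerated by sec²φ = 1/cos²φ.
At 74.3°: sec²(74.3°) = 1/0.2706² = 13.66.
At 23.3°: sec²(23.3°) = 1/0.9184² = 1.185.
Ratio = 13.66/1.185 = cos²(23.3°)/cos²(74.3°) ≈ 11.5.

11.5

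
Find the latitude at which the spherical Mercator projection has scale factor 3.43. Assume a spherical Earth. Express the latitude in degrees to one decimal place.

73.0°

Mercator scale is k = sec φ = 1/cos φ.
1/cos φ = 3.43  ⇒  cos φ = 0.2915  ⇒  φ = arccos(0.2915) ≈ 73.0°.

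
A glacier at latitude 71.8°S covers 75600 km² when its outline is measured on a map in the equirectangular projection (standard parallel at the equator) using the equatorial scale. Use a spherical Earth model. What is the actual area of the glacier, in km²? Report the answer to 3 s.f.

In the plate carrée (x = Rλ, y = Rφ), meridians are true-scale (h = 1) and parallels are stretched by k = sec φ.
Areal scale = h·k = 1 × sec φ; at 71.8°, h = 1.000, k = 3.202, so h·k = 3.202.
True area = apparent / (areal scale) = 75600 / 3.202 ≈ 23600 km².

23600 km²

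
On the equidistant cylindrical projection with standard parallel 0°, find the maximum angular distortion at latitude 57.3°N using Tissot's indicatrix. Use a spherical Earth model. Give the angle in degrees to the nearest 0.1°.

34.7°

In the plate carrée (x = Rλ, y = Rφ), meridians are true-scale (h = 1) and parallels are stretched by k = sec φ.
At 57.3°: h = 1.000, k = 1.851; principal scales a = 1.851, b = 1.000.
sin(ω/2) = (a − b)/(a + b) = 0.8510/2.851 = 0.2985, so ω = 2 arcsin(0.2985) ≈ 34.7°.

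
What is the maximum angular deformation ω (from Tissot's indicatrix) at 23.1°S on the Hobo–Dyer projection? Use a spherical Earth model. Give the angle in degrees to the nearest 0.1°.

Hobo–Dyer is a cylindrical equal-area projection with standard parallels at ±37.5°. For cylindrical equal-area with standard parallel φ₀, h = cos φ / cos φ₀ and k = cos φ₀ / cos φ, so h·k = 1.
At 23.1°: h = 1.159, k = 0.8625; principal scales a = 1.159, b = 0.8625.
sin(ω/2) = (a − b)/(a + b) = 0.2969/2.022 = 0.1468, so ω = 2 arcsin(0.1468) ≈ 16.9°.

16.9°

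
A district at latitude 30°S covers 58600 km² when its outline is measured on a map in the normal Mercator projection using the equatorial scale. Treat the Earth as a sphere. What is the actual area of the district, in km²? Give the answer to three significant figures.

For Mercator, h = k = sec φ (a conformal cylindrical projection has a single point scale, 1/cos φ).
Areal scale = k² = sec²φ = 1/cos²(30°) = 1/0.8660² = 1.333.
True area = apparent / (areal scale) = 58600 / 1.333 ≈ 44000 km².

44000 km²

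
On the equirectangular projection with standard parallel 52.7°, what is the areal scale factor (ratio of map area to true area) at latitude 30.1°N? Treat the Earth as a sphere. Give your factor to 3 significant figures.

0.700

The equidistant cylindrical projection with φ₀ = 52.7° has h = 1 (meridians true) and k = cos φ₀ / cos φ along parallels.
Areal scale = h·k = 1 × cos φ₀ / cos φ; at 30.1°, h = 1.000, k = 0.7004, so h·k = 0.7004.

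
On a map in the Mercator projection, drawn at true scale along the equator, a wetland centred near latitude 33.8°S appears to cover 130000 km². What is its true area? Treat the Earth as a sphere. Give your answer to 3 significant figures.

The Mercator projection is conformal; its linear scale factor is the same in every direction and equals sec φ = 1/cos φ.
Areal scale = k² = sec²φ = 1/cos²(33.8°) = 1/0.8310² = 1.448.
True area = apparent / (areal scale) = 130000 / 1.448 ≈ 89800 km².

89800 km²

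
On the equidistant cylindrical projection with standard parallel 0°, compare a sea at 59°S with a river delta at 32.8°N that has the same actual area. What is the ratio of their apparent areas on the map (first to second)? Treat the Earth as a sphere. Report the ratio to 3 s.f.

Plate carrée maps x = Rλ, y = Rφ. The meridian scale is h = 1 and the parallel scale is k = 1/cos φ = sec φ.
Areal scale at 59°: h·k = 1.000 × 1.942 = 1.942.
Areal scale at 32.8°: h·k = 1.000 × 1.190 = 1.190.
Ratio = 1.942/1.190 ≈ 1.63.

1.63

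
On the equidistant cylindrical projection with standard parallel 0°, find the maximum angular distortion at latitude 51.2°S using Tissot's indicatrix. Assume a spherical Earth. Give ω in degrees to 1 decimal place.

For the equirectangular projection with φ₀ = 0 (plate carrée), h = 1 along meridians and k = sec φ along parallels.
At 51.2°: h = 1.000, k = 1.596; principal scales a = 1.596, b = 1.000.
sin(ω/2) = (a − b)/(a + b) = 0.5959/2.596 = 0.2296, so ω = 2 arcsin(0.2296) ≈ 26.5°.

26.5°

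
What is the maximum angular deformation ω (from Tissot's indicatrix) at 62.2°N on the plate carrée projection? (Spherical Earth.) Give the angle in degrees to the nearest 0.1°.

42.7°

In the plate carrée (x = Rλ, y = Rφ), meridians are true-scale (h = 1) and parallels are stretched by k = sec φ.
At 62.2°: h = 1.000, k = 2.144; principal scales a = 2.144, b = 1.000.
sin(ω/2) = (a − b)/(a + b) = 1.144/3.144 = 0.3639, so ω = 2 arcsin(0.3639) ≈ 42.7°.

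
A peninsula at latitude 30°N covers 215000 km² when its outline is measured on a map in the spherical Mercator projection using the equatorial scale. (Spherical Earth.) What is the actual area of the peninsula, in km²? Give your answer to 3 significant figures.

161000 km²

The Mercator projection is conformal; its linear scale factor is the same in every direction and equals sec φ = 1/cos φ.
Areal scale = k² = sec²φ = 1/cos²(30°) = 1/0.8660² = 1.333.
True area = apparent / (areal scale) = 215000 / 1.333 ≈ 161000 km².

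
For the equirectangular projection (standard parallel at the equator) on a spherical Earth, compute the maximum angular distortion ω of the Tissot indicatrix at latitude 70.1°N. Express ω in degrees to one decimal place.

59.0°

Plate carrée maps x = Rλ, y = Rφ. The meridian scale is h = 1 and the parallel scale is k = 1/cos φ = sec φ.
At 70.1°: h = 1.000, k = 2.938; principal scales a = 2.938, b = 1.000.
sin(ω/2) = (a − b)/(a + b) = 1.938/3.938 = 0.4921, so ω = 2 arcsin(0.4921) ≈ 59.0°.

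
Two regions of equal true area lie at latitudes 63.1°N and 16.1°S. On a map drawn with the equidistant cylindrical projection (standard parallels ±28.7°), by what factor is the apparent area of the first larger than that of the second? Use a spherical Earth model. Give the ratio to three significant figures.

The equidistant cylindrical projection with φ₀ = 28.7° has h = 1 (meridians true) and k = cos φ₀ / cos φ along parallels.
Areal scale at 63.1°: h·k = 1.000 × 1.939 = 1.939.
Areal scale at 16.1°: h·k = 1.000 × 0.9130 = 0.9130.
Ratio = 1.939/0.9130 ≈ 2.12.

2.12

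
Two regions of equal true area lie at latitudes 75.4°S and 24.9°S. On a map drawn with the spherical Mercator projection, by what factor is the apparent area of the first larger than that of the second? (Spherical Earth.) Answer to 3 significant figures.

12.9

Mercator areal scale is sec²φ.
At 75.4°: sec²(75.4°) = 1/0.2521² = 15.74.
At 24.9°: sec²(24.9°) = 1/0.9070² = 1.215.
Ratio = 15.74/1.215 = cos²(24.9°)/cos²(75.4°) ≈ 12.9.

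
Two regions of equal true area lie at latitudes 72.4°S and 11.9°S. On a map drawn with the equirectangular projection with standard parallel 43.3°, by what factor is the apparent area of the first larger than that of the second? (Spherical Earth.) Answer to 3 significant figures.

3.24

In the equirectangular projection with standard parallel φ₀ = 43.3° (x = Rλ cos φ₀, y = Rφ), meridians are true-scale (h = 1) and the parallel scale is k = cos φ₀ / cos φ.
Areal scale at 72.4°: h·k = 1.000 × 2.407 = 2.407.
Areal scale at 11.9°: h·k = 1.000 × 0.7438 = 0.7438.
Ratio = 2.407/0.7438 ≈ 3.24.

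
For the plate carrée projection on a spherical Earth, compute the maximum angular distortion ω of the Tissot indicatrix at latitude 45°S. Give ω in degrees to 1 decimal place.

19.8°

In the plate carrée (x = Rλ, y = Rφ), meridians are true-scale (h = 1) and parallels are stretched by k = sec φ.
At 45°: h = 1.000, k = 1.414; principal scales a = 1.414, b = 1.000.
sin(ω/2) = (a − b)/(a + b) = 0.4142/2.414 = 0.1716, so ω = 2 arcsin(0.1716) ≈ 19.8°.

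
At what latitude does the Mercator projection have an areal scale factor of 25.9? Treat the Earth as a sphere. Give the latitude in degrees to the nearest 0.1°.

Mercator areal scale is sec²φ.
sec²φ = 25.9  ⇒  cos²φ = 0.03861  ⇒  cos φ = 0.1965.
φ = arccos(0.1965) ≈ 78.7°.

78.7°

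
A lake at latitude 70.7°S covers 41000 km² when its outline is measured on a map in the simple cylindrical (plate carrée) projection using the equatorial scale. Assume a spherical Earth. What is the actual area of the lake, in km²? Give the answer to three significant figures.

13600 km²

Plate carrée maps x = Rλ, y = Rφ. The meridian scale is h = 1 and the parallel scale is k = 1/cos φ = sec φ.
Areal scale = h·k = 1 × sec φ; at 70.7°, h = 1.000, k = 3.026, so h·k = 3.026.
True area = apparent / (areal scale) = 41000 / 3.026 ≈ 13600 km².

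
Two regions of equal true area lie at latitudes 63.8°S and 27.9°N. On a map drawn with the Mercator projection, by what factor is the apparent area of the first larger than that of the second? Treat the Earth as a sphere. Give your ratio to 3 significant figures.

4.01

Mercator areal scale is sec²φ.
At 63.8°: sec²(63.8°) = 1/0.4415² = 5.130.
At 27.9°: sec²(27.9°) = 1/0.8838² = 1.280.
Ratio = 5.130/1.280 = cos²(27.9°)/cos²(63.8°) ≈ 4.01.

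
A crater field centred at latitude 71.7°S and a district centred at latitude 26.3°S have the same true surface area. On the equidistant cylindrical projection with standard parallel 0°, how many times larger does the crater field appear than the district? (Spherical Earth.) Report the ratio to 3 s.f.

In the plate carrée (x = Rλ, y = Rφ), meridians are true-scale (h = 1) and parallels are stretched by k = sec φ.
Areal scale at 71.7°: h·k = 1.000 × 3.185 = 3.185.
Areal scale at 26.3°: h·k = 1.000 × 1.115 = 1.115.
Ratio = 3.185/1.115 ≈ 2.86.

2.86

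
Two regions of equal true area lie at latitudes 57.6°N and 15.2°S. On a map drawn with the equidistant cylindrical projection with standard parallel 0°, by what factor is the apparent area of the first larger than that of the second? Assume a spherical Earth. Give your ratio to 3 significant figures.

In the plate carrée (x = Rλ, y = Rφ), meridians are true-scale (h = 1) and parallels are stretched by k = sec φ.
Areal scale at 57.6°: h·k = 1.000 × 1.866 = 1.866.
Areal scale at 15.2°: h·k = 1.000 × 1.036 = 1.036.
Ratio = 1.866/1.036 ≈ 1.80.

1.80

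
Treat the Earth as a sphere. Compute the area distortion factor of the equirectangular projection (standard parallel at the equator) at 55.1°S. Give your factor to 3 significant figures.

Plate carrée maps x = Rλ, y = Rφ. The meridian scale is h = 1 and the parallel scale is k = 1/cos φ = sec φ.
Areal scale = h·k = 1 × sec φ; at 55.1°, h = 1.000, k = 1.748, so h·k = 1.748.

1.75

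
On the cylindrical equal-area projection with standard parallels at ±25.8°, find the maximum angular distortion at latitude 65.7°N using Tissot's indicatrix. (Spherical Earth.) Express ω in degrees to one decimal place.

For cylindrical equal-area with standard parallel φ₀, h = cos φ / cos φ₀ and k = cos φ₀ / cos φ, so h·k = 1.
At 65.7°: h = 0.4571, k = 2.188; principal scales a = 2.188, b = 0.4571.
sin(ω/2) = (a − b)/(a + b) = 1.731/2.645 = 0.6544, so ω = 2 arcsin(0.6544) ≈ 81.7°.

81.7°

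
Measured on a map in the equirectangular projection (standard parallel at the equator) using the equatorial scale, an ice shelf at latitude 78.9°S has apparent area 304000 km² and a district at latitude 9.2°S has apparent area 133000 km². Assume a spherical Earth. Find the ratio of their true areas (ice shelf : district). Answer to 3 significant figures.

0.446

On the plate carrée, areal scale = h·k = 1 × sec φ, so true area = apparent × cos φ.
True area of ice shelf: 304000 × cos(78.9°) = 304000 × 0.1925 = 58530 km².
True area of district: 133000 × cos(9.2°) = 133000 × 0.9871 = 131300 km².
Ratio = 58530 / 131300 ≈ 0.446.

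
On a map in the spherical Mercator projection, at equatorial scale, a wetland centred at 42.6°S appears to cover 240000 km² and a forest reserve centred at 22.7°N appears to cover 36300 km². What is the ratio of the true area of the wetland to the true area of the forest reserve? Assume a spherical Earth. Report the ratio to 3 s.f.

4.21

On Mercator the areal scale is sec²φ, so true area = apparent × cos²φ.
True area of wetland: 240000 × cos²(42.6°) = 240000 × 0.5418 = 130000 km².
True area of forest reserve: 36300 × cos²(22.7°) = 36300 × 0.8511 = 30890 km².
Ratio = 130000 / 30890 ≈ 4.21.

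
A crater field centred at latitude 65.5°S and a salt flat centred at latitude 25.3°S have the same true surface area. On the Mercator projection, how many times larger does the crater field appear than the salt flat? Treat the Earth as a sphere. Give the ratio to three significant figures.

4.75

Mercator areal scale is sec²φ.
At 65.5°: sec²(65.5°) = 1/0.4147² = 5.815.
At 25.3°: sec²(25.3°) = 1/0.9041² = 1.223.
Ratio = 5.815/1.223 = cos²(25.3°)/cos²(65.5°) ≈ 4.75.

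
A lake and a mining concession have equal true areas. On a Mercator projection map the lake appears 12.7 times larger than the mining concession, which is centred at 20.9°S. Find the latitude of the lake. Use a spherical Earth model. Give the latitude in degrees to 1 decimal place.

74.8°

On Mercator, (apparent₁)/(apparent₂) = sec²φ₁ / sec²φ₂ when true areas are equal.
cos²φ₂ / cos²φ₁ = 12.7  ⇒  cos φ₁ = cos 20.9° / √12.7 = 0.9342/3.564 = 0.2621.
φ₁ = arccos(0.2621) ≈ 74.8°.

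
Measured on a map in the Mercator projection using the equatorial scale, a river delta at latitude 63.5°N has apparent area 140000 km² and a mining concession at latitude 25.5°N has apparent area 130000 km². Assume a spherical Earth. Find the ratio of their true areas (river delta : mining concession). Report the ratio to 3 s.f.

Since Mercator area scale is 1/cos²φ, the true area equals the apparent area multiplied by cos²φ.
True area of river delta: 140000 × cos²(63.5°) = 140000 × 0.1991 = 27870 km².
True area of mining concession: 130000 × cos²(25.5°) = 130000 × 0.8147 = 105900 km².
Ratio = 27870 / 105900 ≈ 0.263.

0.263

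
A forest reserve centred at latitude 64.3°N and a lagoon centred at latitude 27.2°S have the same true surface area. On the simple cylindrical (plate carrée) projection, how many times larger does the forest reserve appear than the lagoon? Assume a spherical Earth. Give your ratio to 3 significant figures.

2.05

In the plate carrée (x = Rλ, y = Rφ), meridians are true-scale (h = 1) and parallels are stretched by k = sec φ.
Areal scale at 64.3°: h·k = 1.000 × 2.306 = 2.306.
Areal scale at 27.2°: h·k = 1.000 × 1.124 = 1.124.
Ratio = 2.306/1.124 ≈ 2.05.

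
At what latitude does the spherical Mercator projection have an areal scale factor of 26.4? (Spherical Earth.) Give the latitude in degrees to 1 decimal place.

78.8°

Mercator areal scale is sec²φ.
sec²φ = 26.4  ⇒  cos²φ = 0.03788  ⇒  cos φ = 0.1946.
φ = arccos(0.1946) ≈ 78.8°.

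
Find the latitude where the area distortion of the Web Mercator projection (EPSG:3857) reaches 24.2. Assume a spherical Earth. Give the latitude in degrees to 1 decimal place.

Mercator areal scale is sec²φ.
sec²φ = 24.2  ⇒  cos²φ = 0.04132  ⇒  cos φ = 0.2033.
φ = arccos(0.2033) ≈ 78.3°.

78.3°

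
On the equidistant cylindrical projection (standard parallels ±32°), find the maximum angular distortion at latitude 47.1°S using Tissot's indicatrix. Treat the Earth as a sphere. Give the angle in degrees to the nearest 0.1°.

12.6°

With standard parallel φ₀ = 32°, the equirectangular projection gives x = Rλ cos φ₀, y = Rφ, so h = 1 and k = cos 32° / cos φ.
At 47.1°: h = 1.000, k = 1.246; principal scales a = 1.246, b = 1.000.
sin(ω/2) = (a − b)/(a + b) = 0.2458/2.246 = 0.1095, so ω = 2 arcsin(0.1095) ≈ 12.6°.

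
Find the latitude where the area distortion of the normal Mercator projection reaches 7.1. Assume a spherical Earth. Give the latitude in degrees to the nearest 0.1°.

Mercator areal scale is sec²φ.
sec²φ = 7.1  ⇒  cos²φ = 0.1408  ⇒  cos φ = 0.3753.
φ = arccos(0.3753) ≈ 68.0°.

68.0°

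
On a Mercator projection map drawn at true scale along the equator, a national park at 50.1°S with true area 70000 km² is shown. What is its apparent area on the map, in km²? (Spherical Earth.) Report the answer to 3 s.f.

170000 km²

For Mercator, h = k = sec φ (a conformal cylindrical projection has a single point scale, 1/cos φ).
Areal scale = k² = sec²φ = 1/cos²(50.1°) = 1/0.6414² = 2.430.
Apparent area = 70000 × 2.430 ≈ 170000 km².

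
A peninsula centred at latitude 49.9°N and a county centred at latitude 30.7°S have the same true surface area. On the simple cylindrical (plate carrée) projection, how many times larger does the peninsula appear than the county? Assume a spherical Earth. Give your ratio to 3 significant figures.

1.33

For the equirectangular projection with φ₀ = 0 (plate carrée), h = 1 along meridians and k = sec φ along parallels.
Areal scale at 49.9°: h·k = 1.000 × 1.552 = 1.552.
Areal scale at 30.7°: h·k = 1.000 × 1.163 = 1.163.
Ratio = 1.552/1.163 ≈ 1.33.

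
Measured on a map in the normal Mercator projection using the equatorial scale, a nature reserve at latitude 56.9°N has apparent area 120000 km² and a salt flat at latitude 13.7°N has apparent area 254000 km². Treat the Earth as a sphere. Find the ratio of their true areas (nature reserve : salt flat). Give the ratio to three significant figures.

0.149

On Mercator the areal scale is sec²φ, so true area = apparent × cos²φ.
True area of nature reserve: 120000 × cos²(56.9°) = 120000 × 0.2982 = 35790 km².
True area of salt flat: 254000 × cos²(13.7°) = 254000 × 0.9439 = 239800 km².
Ratio = 35790 / 239800 ≈ 0.149.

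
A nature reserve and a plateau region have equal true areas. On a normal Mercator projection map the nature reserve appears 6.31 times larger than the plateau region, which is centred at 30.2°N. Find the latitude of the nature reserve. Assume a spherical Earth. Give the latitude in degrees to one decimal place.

69.9°

Mercator areal scale is sec²φ, so apparent-area ratio = sec²φ₁ / sec²φ₂ = cos²φ₂ / cos²φ₁.
cos²φ₂ / cos²φ₁ = 6.31  ⇒  cos φ₁ = cos 30.2° / √6.31 = 0.8643/2.512 = 0.3441.
φ₁ = arccos(0.3441) ≈ 69.9°.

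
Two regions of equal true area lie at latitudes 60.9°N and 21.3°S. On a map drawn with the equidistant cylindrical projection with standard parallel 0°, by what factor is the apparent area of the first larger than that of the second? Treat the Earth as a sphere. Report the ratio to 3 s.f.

1.92

In the plate carrée (x = Rλ, y = Rφ), meridians are true-scale (h = 1) and parallels are stretched by k = sec φ.
Areal scale at 60.9°: h·k = 1.000 × 2.056 = 2.056.
Areal scale at 21.3°: h·k = 1.000 × 1.073 = 1.073.
Ratio = 2.056/1.073 ≈ 1.92.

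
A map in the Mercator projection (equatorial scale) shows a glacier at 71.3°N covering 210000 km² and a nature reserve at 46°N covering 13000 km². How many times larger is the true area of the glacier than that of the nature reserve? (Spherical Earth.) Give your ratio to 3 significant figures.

3.44

Since Mercator area scale is 1/cos²φ, the true area equals the apparent area multiplied by cos²φ.
True area of glacier: 210000 × cos²(71.3°) = 210000 × 0.1028 = 21590 km².
True area of nature reserve: 13000 × cos²(46°) = 13000 × 0.4826 = 6273 km².
Ratio = 21590 / 6273 ≈ 3.44.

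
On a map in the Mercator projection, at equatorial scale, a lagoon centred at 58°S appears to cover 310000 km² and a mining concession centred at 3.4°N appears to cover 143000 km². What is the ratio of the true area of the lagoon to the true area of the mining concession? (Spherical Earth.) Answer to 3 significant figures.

0.611

On Mercator the areal scale is sec²φ, so true area = apparent × cos²φ.
True area of lagoon: 310000 × cos²(58°) = 310000 × 0.2808 = 87050 km².
True area of mining concession: 143000 × cos²(3.4°) = 143000 × 0.9965 = 142500 km².
Ratio = 87050 / 142500 ≈ 0.611.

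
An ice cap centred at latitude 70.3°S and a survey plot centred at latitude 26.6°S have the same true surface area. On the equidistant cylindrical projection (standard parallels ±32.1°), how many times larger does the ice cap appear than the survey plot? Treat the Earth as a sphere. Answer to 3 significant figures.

2.65

The equidistant cylindrical projection with φ₀ = 32.1° has h = 1 (meridians true) and k = cos φ₀ / cos φ along parallels.
Areal scale at 70.3°: h·k = 1.000 × 2.513 = 2.513.
Areal scale at 26.6°: h·k = 1.000 × 0.9474 = 0.9474.
Ratio = 2.513/0.9474 ≈ 2.65.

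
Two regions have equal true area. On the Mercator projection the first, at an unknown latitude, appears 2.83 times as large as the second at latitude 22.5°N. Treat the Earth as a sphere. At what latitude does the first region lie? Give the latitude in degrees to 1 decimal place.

56.7°

On Mercator, (apparent₁)/(apparent₂) = sec²φ₁ / sec²φ₂ when true areas are equal.
cos²φ₂ / cos²φ₁ = 2.83  ⇒  cos φ₁ = cos 22.5° / √2.83 = 0.9239/1.682 = 0.5492.
φ₁ = arccos(0.5492) ≈ 56.7°.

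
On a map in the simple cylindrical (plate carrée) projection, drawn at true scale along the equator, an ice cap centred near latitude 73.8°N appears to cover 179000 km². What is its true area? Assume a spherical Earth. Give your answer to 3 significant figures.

In the plate carrée (x = Rλ, y = Rφ), meridians are true-scale (h = 1) and parallels are stretched by k = sec φ.
Areal scale = h·k = 1 × sec φ; at 73.8°, h = 1.000, k = 3.584, so h·k = 3.584.
True area = apparent / (areal scale) = 179000 / 3.584 ≈ 49900 km².

49900 km²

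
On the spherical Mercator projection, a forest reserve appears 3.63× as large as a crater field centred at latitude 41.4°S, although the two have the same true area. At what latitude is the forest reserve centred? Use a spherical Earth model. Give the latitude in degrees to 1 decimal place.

66.8°

On Mercator, (apparent₁)/(apparent₂) = sec²φ₁ / sec²φ₂ when true areas are equal.
cos²φ₂ / cos²φ₁ = 3.63  ⇒  cos φ₁ = cos 41.4° / √3.63 = 0.7501/1.905 = 0.3937.
φ₁ = arccos(0.3937) ≈ 66.8°.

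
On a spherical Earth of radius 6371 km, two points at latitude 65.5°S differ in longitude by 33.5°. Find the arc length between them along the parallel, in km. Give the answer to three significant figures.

1540 km

Arc length along a parallel = R cos φ · Δλ (with Δλ in radians).
= 6371 × cos 65.5° × (33.5° × π/180) = 6371 × 0.4147 × 0.5847 ≈ 1540 km.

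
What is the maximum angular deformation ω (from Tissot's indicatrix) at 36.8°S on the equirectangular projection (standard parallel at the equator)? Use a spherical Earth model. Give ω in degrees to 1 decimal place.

12.7°

For the equirectangular projection with φ₀ = 0 (plate carrée), h = 1 along meridians and k = sec φ along parallels.
At 36.8°: h = 1.000, k = 1.249; principal scales a = 1.249, b = 1.000.
sin(ω/2) = (a − b)/(a + b) = 0.2489/2.249 = 0.1107, so ω = 2 arcsin(0.1107) ≈ 12.7°.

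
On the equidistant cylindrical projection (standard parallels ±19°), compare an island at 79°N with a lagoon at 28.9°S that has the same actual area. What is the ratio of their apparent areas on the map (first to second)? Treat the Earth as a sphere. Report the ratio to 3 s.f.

The equidistant cylindrical projection with φ₀ = 19° has h = 1 (meridians true) and k = cos φ₀ / cos φ along parallels.
Areal scale at 79°: h·k = 1.000 × 4.955 = 4.955.
Areal scale at 28.9°: h·k = 1.000 × 1.080 = 1.080.
Ratio = 4.955/1.080 ≈ 4.59.

4.59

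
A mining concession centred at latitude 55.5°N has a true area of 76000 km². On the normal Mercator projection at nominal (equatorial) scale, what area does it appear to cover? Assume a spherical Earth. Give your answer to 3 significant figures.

Mercator is conformal, so the point scale is isotropic: h = k = sec φ = 1/cos φ.
Areal scale = k² = sec²φ = 1/cos²(55.5°) = 1/0.5664² = 3.117.
Apparent area = 76000 × 3.117 ≈ 237000 km².

237000 km²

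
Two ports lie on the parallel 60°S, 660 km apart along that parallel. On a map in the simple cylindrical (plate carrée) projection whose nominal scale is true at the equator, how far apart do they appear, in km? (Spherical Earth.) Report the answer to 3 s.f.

Plate carrée maps x = Rλ, y = Rφ. The meridian scale is h = 1 and the parallel scale is k = 1/cos φ = sec φ.
Along the parallel, k = sec 60° = 1/0.5000 = 2.000.
Map distance = 660 × 2.000 ≈ 1320 km.

1320 km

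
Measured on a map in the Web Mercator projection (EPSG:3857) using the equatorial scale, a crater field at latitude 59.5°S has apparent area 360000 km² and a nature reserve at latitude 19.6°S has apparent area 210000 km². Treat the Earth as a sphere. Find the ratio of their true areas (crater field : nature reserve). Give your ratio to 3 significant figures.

0.498

Since Mercator area scale is 1/cos²φ, the true area equals the apparent area multiplied by cos²φ.
True area of crater field: 360000 × cos²(59.5°) = 360000 × 0.2576 = 92730 km².
True area of nature reserve: 210000 × cos²(19.6°) = 210000 × 0.8875 = 186400 km².
Ratio = 92730 / 186400 ≈ 0.498.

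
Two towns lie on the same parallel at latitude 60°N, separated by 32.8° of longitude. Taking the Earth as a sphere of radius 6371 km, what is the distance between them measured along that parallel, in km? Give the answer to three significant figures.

Arc length along a parallel = R cos φ · Δλ (with Δλ in radians).
= 6371 × cos 60° × (32.8° × π/180) = 6371 × 0.5000 × 0.5725 ≈ 1820 km.

1820 km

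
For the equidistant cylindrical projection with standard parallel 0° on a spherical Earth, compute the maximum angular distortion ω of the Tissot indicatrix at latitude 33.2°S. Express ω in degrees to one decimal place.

For the equirectangular projection with φ₀ = 0 (plate carrée), h = 1 along meridians and k = sec φ along parallels.
At 33.2°: h = 1.000, k = 1.195; principal scales a = 1.195, b = 1.000.
sin(ω/2) = (a − b)/(a + b) = 0.1951/2.195 = 0.08887, so ω = 2 arcsin(0.08887) ≈ 10.2°.

10.2°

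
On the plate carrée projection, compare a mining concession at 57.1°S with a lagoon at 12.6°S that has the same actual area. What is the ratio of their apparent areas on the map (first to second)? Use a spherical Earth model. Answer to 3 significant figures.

1.80

Plate carrée maps x = Rλ, y = Rφ. The meridian scale is h = 1 and the parallel scale is k = 1/cos φ = sec φ.
Areal scale at 57.1°: h·k = 1.000 × 1.841 = 1.841.
Areal scale at 12.6°: h·k = 1.000 × 1.025 = 1.025.
Ratio = 1.841/1.025 ≈ 1.80.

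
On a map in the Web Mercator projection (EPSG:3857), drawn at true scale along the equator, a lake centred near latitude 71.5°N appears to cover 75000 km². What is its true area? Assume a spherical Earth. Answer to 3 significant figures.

7550 km²

For Mercator, h = k = sec φ (a conformal cylindrical projection has a single point scale, 1/cos φ).
Areal scale = k² = sec²φ = 1/cos²(71.5°) = 1/0.3173² = 9.932.
True area = apparent / (areal scale) = 75000 / 9.932 ≈ 7550 km².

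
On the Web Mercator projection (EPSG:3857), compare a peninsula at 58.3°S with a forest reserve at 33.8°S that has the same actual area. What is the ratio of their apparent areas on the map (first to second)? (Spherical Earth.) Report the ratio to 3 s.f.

2.50

On Mercator, area is exaggerated by sec²φ = 1/cos²φ.
At 58.3°: sec²(58.3°) = 1/0.5255² = 3.622.
At 33.8°: sec²(33.8°) = 1/0.8310² = 1.448.
Ratio = 3.622/1.448 = cos²(33.8°)/cos²(58.3°) ≈ 2.50.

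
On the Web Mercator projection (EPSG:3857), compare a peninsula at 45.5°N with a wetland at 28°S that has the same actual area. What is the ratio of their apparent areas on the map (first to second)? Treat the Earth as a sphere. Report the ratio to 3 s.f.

Mercator areal scale is sec²φ.
At 45.5°: sec²(45.5°) = 1/0.7009² = 2.036.
At 28°: sec²(28°) = 1/0.8829² = 1.283.
Ratio = 2.036/1.283 = cos²(28°)/cos²(45.5°) ≈ 1.59.

1.59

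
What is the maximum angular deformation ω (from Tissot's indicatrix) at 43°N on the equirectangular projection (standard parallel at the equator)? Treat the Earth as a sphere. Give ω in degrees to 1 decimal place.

17.9°

Plate carrée maps x = Rλ, y = Rφ. The meridian scale is h = 1 and the parallel scale is k = 1/cos φ = sec φ.
At 43°: h = 1.000, k = 1.367; principal scales a = 1.367, b = 1.000.
sin(ω/2) = (a − b)/(a + b) = 0.3673/2.367 = 0.1552, so ω = 2 arcsin(0.1552) ≈ 17.9°.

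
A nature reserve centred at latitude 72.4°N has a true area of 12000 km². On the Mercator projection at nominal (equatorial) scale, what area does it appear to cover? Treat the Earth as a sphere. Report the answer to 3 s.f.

For Mercator, h = k = sec φ (a conformal cylindrical projection has a single point scale, 1/cos φ).
Areal scale = k² = sec²φ = 1/cos²(72.4°) = 1/0.3024² = 10.94.
Apparent area = 12000 × 10.94 ≈ 131000 km².

131000 km²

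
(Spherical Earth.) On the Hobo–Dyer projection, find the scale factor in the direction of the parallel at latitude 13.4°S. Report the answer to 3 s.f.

0.816

The Hobo–Dyer projection is cylindrical equal-area with φ₀ = 37.5°. A cylindrical equal-area projection with standard parallel φ₀ has meridian scale h = cos φ / cos φ₀ and parallel scale k = cos φ₀ / cos φ (so areas are preserved, h·k = 1).
k = cos 37.5° / cos 13.4° = 0.7934/0.9728 = 0.8156.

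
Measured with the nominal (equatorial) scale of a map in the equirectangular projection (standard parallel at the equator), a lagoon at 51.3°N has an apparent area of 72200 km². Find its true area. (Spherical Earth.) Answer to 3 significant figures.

45100 km²

For the equirectangular projection with φ₀ = 0 (plate carrée), h = 1 along meridians and k = sec φ along parallels.
Areal scale = h·k = 1 × sec φ; at 51.3°, h = 1.000, k = 1.599, so h·k = 1.599.
True area = apparent / (areal scale) = 72200 / 1.599 ≈ 45100 km².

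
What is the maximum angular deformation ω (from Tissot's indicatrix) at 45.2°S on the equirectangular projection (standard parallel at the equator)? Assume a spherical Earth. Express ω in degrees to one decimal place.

20.0°

In the plate carrée (x = Rλ, y = Rφ), meridians are true-scale (h = 1) and parallels are stretched by k = sec φ.
At 45.2°: h = 1.000, k = 1.419; principal scales a = 1.419, b = 1.000.
sin(ω/2) = (a − b)/(a + b) = 0.4192/2.419 = 0.1733, so ω = 2 arcsin(0.1733) ≈ 20.0°.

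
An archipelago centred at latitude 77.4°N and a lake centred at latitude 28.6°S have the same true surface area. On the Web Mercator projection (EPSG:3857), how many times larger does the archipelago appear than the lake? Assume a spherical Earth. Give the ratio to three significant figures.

Mercator is conformal with k = sec φ, so areal scale = k² = sec²φ.
At 77.4°: sec²(77.4°) = 1/0.2181² = 21.01.
At 28.6°: sec²(28.6°) = 1/0.8780² = 1.297.
Ratio = 21.01/1.297 = cos²(28.6°)/cos²(77.4°) ≈ 16.2.

16.2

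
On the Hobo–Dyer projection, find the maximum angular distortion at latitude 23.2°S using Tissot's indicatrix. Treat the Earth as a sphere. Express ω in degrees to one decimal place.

The Hobo–Dyer projection is cylindrical equal-area with φ₀ = 37.5°. Cylindrical equal-area (φ₀ = 37.5°): h = cos φ / cos 37.5° along meridians, k = cos 37.5° / cos φ along parallels; h·k = 1.
At 23.2°: h = 1.159, k = 0.8632; principal scales a = 1.159, b = 0.8632.
sin(ω/2) = (a − b)/(a + b) = 0.2954/2.022 = 0.1461, so ω = 2 arcsin(0.1461) ≈ 16.8°.

16.8°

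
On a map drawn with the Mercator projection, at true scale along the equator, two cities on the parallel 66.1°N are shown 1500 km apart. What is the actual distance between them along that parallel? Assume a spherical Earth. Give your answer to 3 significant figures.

608 km

The Mercator projection is conformal; its linear scale factor is the same in every direction and equals sec φ = 1/cos φ.
Along the parallel at 66.1°, map distances are exaggerated by k = sec 66.1° = 2.468.
True distance = 1500 / 2.468 = 1500 × cos 66.1° ≈ 608 km.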